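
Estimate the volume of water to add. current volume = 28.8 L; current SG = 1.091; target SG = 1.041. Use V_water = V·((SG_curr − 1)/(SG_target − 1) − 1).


V_water = 28.8·((1.091 − 1)/(1.041 − 1) − 1)

35.1220 L


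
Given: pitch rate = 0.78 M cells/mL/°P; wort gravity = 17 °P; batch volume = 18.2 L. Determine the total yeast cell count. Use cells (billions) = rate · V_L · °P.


cells = 0.78 · 18.2 · 17

241.3320 billion cells


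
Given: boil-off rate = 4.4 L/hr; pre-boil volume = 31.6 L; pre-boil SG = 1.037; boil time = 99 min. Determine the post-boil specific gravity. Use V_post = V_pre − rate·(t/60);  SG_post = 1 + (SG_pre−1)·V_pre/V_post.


V_post = 31.6 − 4.4·(99/60) = 24.3400
SG_post = 1 + (1.037 − 1)·31.6/24.3400

1.0480


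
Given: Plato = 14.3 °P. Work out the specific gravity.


SG = 259/(259 − P)
SG = 259/(259 − 14.3)

1.0584


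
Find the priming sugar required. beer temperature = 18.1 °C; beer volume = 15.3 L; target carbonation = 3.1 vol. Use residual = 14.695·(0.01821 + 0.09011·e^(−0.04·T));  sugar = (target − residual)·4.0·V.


residual = 14.695·(0.01821 + 0.09011·e^(−0.04·18.1)) = 0.9096
sugar = (3.1 − 0.9096)·4.0·15.3

134.0547 g


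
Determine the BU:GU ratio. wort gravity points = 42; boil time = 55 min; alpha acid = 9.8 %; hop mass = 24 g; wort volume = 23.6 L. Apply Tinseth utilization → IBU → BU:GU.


U = 1.65·0.000125^(GP/1000)·(1−e^(−0.04t))/4.15;  IBU = (α/100)·m·U·1000/V;  BU:GU = IBU/GP
U = 1.65·0.000125^(42/1000)·(1−e^(−0.04·55))/4.15 = 0.2424
IBU = (9.8/100)·24·0.2424·1000/23.6 = 24.1562
BU:GU = 24.1562/42

0.5751


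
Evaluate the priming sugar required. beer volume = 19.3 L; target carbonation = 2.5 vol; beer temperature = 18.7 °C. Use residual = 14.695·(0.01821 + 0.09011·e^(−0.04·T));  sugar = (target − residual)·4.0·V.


residual = 14.695·(0.01821 + 0.09011·e^(−0.04·18.7)) = 0.8943
sugar = (2.5 − 0.8943)·4.0·19.3

123.9569 g


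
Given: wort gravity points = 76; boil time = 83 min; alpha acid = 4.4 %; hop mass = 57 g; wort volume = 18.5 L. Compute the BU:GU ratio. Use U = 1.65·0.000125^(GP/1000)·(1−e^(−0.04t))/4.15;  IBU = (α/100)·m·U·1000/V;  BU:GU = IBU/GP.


U = 1.65·0.000125^(76/1000)·(1−e^(−0.04·83))/4.15 = 0.1936
IBU = (4.4/100)·57·0.1936·1000/18.5 = 26.2401
BU:GU = 26.2401/76

0.3453


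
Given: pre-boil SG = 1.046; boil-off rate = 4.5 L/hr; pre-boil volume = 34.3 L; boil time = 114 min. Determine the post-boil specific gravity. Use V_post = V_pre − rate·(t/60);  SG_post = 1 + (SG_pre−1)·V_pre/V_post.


V_post = 34.3 − 4.5·(114/60) = 25.7500
SG_post = 1 + (1.046 − 1)·34.3/25.7500

1.0613


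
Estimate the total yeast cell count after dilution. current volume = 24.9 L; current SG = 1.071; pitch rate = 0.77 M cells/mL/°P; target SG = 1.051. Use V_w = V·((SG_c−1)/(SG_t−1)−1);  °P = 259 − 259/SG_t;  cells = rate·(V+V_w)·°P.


V_w = 24.9·((1.071−1)/(1.051−1)−1) = 9.7647
V_final = 24.9 + 9.7647 = 34.6647
°P = 259 − 259/1.051 = 12.5680
cells = 0.77·34.6647·12.5680

335.4637 billion cells


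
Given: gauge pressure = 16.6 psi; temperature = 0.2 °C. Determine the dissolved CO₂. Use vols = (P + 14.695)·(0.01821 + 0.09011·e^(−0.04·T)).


vols = (16.6 + 14.695)·(0.01821 + 0.09011·e^(−0.04·0.2))

3.3674 volumes


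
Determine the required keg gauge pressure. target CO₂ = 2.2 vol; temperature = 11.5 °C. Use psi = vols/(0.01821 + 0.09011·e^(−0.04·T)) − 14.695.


psi = 2.2/(0.01821 + 0.09011·e^(−0.04·11.5)) − 14.695

14.6012 psi


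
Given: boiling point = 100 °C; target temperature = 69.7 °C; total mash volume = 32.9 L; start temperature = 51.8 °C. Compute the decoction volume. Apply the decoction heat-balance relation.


V_dec = V_total·(T_target − T_start)/(T_boil − T_start)
V_dec = 32.9·(69.7 − 51.8)/(100 − 51.8)

12.2180 L


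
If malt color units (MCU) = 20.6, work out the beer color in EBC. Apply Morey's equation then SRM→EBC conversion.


SRM = 1.4922·MCU^0.6859;  EBC = SRM·1.97
SRM = 1.4922·20.6^0.6859 = 11.8853
EBC = 11.8853·1.97

23.4140 EBC


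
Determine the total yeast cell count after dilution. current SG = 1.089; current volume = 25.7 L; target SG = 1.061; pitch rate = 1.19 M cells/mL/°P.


V_w = V·((SG_c−1)/(SG_t−1)−1);  °P = 259 − 259/SG_t;  cells = rate·(V+V_w)·°P
V_w = 25.7·((1.089−1)/(1.061−1)−1) = 11.7967
V_final = 25.7 + 11.7967 = 37.4967
°P = 259 − 259/1.061 = 14.8907
cells = 1.19·37.4967·14.8907

664.4380 billion cells


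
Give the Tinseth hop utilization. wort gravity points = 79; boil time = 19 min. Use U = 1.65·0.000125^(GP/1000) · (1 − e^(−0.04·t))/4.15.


bigness = 1.65·0.000125^(79/1000) = 0.8112
boil_factor = (1 − e^(−0.04·19))/4.15 = 0.1283
U = 0.8112 · 0.1283

0.1041


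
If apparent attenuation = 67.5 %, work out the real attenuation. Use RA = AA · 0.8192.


RA = 67.5 · 0.8192

55.2960 %


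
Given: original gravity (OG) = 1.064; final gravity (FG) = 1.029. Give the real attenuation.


AA = (OG−FG)/(OG−1)·100;  RA = AA·0.8192
AA = (1.064 − 1.029)/(1.064 − 1)·100 = 54.6875
RA = 54.6875·0.8192

44.8000 %


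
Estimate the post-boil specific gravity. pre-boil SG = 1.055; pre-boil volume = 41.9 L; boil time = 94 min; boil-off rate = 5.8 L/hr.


V_post = V_pre − rate·(t/60);  SG_post = 1 + (SG_pre−1)·V_pre/V_post
V_post = 41.9 − 5.8·(94/60) = 32.8133
SG_post = 1 + (1.055 − 1)·41.9/32.8133

1.0702


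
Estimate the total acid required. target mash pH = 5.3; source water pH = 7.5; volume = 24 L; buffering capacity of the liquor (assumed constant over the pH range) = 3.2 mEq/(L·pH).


acid = buffering capacity · (pH_source − pH_target) · V
acid = 3.2 · (7.5 − 5.3) · 24

168.9600 mEq


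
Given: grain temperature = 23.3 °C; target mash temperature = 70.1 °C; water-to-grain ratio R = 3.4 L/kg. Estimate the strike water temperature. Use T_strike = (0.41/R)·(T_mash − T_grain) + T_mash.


T_strike = (0.41/3.4)·(70.1 − 23.3) + 70.1

75.7435 °C


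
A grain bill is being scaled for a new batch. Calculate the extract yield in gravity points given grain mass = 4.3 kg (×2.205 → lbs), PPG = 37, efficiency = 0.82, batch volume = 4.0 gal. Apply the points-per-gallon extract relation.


points = lbs × PPG × eff / vol
lbs = 4.3 × 2.205 = 9.4815
points = 9.4815 × 37 × 0.82 / 4.0

71.9172 points


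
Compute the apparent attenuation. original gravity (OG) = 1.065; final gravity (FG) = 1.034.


AA = (OG − FG)/(OG − 1) · 100
AA = (1.065 − 1.034)/(1.065 − 1) · 100

47.6923 %


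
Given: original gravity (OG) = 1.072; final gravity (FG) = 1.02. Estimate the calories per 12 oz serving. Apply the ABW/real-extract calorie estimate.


ABW = (OG−FG)·131.25·0.79/FG;  °P = 259 − 259/SG (for OG→OE and FG→AE);  RE = 0.1808·OE + 0.8192·AE;  Cal = (6.9·ABW + 4·(RE−0.1))·FG·3.55
ABW = (1.072 − 1.02)·131.25·0.79/1.02 = 5.2860
OE = 259 − 259/1.072 = 17.3955 °P
AE = 259 − 259/1.02 = 5.0784 °P
RE = 0.1808·17.3955 + 0.8192·5.0784 = 7.3054 °P
Cal = (6.9·5.2860 + 4·(7.3054−0.1))·1.02·3.55

236.4334 kcal


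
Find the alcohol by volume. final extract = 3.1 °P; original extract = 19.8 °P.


SG = 259/(259 − P);  ABV = (OG − FG)·131.25
OG = 259/(259 − 19.8) = 1.0828
FG = 259/(259 − 3.1) = 1.0121
ABV = (1.0828 − 1.0121)·131.25

9.2744 % ABV


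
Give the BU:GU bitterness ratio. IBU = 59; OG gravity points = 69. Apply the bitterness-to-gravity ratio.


BU:GU = IBU / OG_points
BU:GU = 59 / 69

0.8551


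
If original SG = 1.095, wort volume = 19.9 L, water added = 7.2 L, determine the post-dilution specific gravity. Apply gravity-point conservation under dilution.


SG_new = 1 + (SG_old − 1)·V_old/(V_old + V_water)
pts = (1.095 − 1)·1000·19.9/(19.9 + 7.2) = 69.7601
SG_new = 1 + 69.7601/1000

1.0698


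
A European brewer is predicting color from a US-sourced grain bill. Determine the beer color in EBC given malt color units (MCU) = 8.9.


SRM = 1.4922·MCU^0.6859;  EBC = SRM·1.97
SRM = 1.4922·8.9^0.6859 = 6.6836
EBC = 6.6836·1.97

13.1668 EBC


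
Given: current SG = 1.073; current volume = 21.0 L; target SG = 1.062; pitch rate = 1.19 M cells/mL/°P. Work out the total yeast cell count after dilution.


V_w = V·((SG_c−1)/(SG_t−1)−1);  °P = 259 − 259/SG_t;  cells = rate·(V+V_w)·°P
V_w = 21.0·((1.073−1)/(1.062−1)−1) = 3.7258
V_final = 21.0 + 3.7258 = 24.7258
°P = 259 − 259/1.062 = 15.1205
cells = 1.19·24.7258·15.1205

444.9020 billion cells


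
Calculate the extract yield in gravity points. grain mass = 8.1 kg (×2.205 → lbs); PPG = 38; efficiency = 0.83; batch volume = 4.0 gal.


points = lbs × PPG × eff / vol
lbs = 8.1 × 2.205 = 17.8605
points = 17.8605 × 38 × 0.83 / 4.0

140.8300 points


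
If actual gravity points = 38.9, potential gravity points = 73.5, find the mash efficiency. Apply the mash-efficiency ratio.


efficiency = actual / potential × 100
efficiency = 38.9 / 73.5 × 100

52.9252 %


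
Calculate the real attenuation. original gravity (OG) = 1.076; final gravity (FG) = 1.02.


AA = (OG−FG)/(OG−1)·100;  RA = AA·0.8192
AA = (1.076 − 1.02)/(1.076 − 1)·100 = 73.6842
RA = 73.6842·0.8192

60.3621 %


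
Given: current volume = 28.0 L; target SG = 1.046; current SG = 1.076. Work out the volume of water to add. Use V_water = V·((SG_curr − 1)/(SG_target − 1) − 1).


V_water = 28.0·((1.076 − 1)/(1.046 − 1) − 1)

18.2609 L


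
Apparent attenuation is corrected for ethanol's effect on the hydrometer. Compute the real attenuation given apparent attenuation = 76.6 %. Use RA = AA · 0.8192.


RA = 76.6 · 0.8192

62.7507 %


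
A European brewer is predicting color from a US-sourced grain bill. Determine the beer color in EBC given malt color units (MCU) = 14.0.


SRM = 1.4922·MCU^0.6859;  EBC = SRM·1.97
SRM = 1.4922·14.0^0.6859 = 9.1192
EBC = 9.1192·1.97

17.9648 EBC


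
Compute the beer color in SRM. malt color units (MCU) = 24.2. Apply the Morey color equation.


SRM = 1.4922 · MCU^0.6859
SRM = 1.4922 · 24.2^0.6859

13.2735 SRM


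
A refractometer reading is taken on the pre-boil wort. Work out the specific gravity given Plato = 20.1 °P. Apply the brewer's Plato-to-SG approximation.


SG = 259/(259 − P)
SG = 259/(259 − 20.1)

1.0841


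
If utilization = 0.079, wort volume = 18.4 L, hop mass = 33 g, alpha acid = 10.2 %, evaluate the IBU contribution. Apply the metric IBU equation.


IBU = (α/100)·mass·U·1000 / V
IBU = (10.2/100)·33·0.079·1000 / 18.4

14.4518 IBU


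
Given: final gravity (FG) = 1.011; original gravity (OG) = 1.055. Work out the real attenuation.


AA = (OG−FG)/(OG−1)·100;  RA = AA·0.8192
AA = (1.055 − 1.011)/(1.055 − 1)·100 = 80.0000
RA = 80.0000·0.8192

65.5360 %


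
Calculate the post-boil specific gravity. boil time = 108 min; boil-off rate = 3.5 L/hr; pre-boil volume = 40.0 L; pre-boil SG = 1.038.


V_post = V_pre − rate·(t/60);  SG_post = 1 + (SG_pre−1)·V_pre/V_post
V_post = 40.0 − 3.5·(108/60) = 33.7000
SG_post = 1 + (1.038 − 1)·40.0/33.7000

1.0451


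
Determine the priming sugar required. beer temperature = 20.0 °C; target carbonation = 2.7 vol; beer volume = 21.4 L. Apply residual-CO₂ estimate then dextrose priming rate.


residual = 14.695·(0.01821 + 0.09011·e^(−0.04·T));  sugar = (target − residual)·4.0·V
residual = 14.695·(0.01821 + 0.09011·e^(−0.04·20.0)) = 0.8626
sugar = (2.7 − 0.8626)·4.0·21.4

157.2830 g


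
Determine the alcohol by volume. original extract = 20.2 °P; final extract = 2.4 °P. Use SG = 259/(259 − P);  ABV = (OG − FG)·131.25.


OG = 259/(259 − 20.2) = 1.0846
FG = 259/(259 − 2.4) = 1.0094
ABV = (1.0846 − 1.0094)·131.25

9.8748 % ABV


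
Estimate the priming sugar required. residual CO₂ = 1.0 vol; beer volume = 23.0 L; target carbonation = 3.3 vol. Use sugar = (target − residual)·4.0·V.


sugar = (3.3 − 1.0)·4.0·23.0

211.6000 g


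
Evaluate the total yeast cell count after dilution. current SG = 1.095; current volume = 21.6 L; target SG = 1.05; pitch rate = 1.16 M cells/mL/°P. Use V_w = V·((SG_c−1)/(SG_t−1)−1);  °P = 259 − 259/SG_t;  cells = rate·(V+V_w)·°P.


V_w = 21.6·((1.095−1)/(1.05−1)−1) = 19.4400
V_final = 21.6 + 19.4400 = 41.0400
°P = 259 − 259/1.05 = 12.3333
cells = 1.16·41.0400·12.3333

587.1456 billion cells


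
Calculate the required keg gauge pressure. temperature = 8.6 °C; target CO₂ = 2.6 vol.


psi = vols/(0.01821 + 0.09011·e^(−0.04·T)) − 14.695
psi = 2.6/(0.01821 + 0.09011·e^(−0.04·8.6)) − 14.695

16.9769 psi


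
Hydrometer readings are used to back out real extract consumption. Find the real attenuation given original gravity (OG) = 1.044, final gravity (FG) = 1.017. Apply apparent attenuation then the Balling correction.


AA = (OG−FG)/(OG−1)·100;  RA = AA·0.8192
AA = (1.044 − 1.017)/(1.044 − 1)·100 = 61.3636
RA = 61.3636·0.8192

50.2691 %


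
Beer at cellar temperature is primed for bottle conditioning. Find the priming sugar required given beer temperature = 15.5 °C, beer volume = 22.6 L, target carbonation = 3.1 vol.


residual = 14.695·(0.01821 + 0.09011·e^(−0.04·T));  sugar = (target − residual)·4.0·V
residual = 14.695·(0.01821 + 0.09011·e^(−0.04·15.5)) = 0.9799
sugar = (3.1 − 0.9799)·4.0·22.6

191.6549 g


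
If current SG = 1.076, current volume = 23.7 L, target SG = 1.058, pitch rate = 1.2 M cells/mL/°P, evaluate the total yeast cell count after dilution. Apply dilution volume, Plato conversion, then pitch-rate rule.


V_w = V·((SG_c−1)/(SG_t−1)−1);  °P = 259 − 259/SG_t;  cells = rate·(V+V_w)·°P
V_w = 23.7·((1.076−1)/(1.058−1)−1) = 7.3552
V_final = 23.7 + 7.3552 = 31.0552
°P = 259 − 259/1.058 = 14.1985
cells = 1.2·31.0552·14.1985

529.1238 billion cells


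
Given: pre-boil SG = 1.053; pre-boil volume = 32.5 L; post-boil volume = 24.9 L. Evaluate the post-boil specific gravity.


SG_post = 1 + (SG_pre − 1)·V_pre/V_post
pts_pre = (1.053 − 1)·1000 = 53.0000
pts_post = 53.0000·32.5/24.9 = 69.1767
SG_post = 1 + 69.1767/1000

1.0692


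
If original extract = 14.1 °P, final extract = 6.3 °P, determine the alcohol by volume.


SG = 259/(259 − P);  ABV = (OG − FG)·131.25
OG = 259/(259 − 14.1) = 1.0576
FG = 259/(259 − 6.3) = 1.0249
ABV = (1.0576 − 1.0249)·131.25

4.2845 % ABV


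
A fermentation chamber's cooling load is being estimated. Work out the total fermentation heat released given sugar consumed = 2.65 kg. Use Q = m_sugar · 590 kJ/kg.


Q = 2.65 · 590

1563.5000 kJ


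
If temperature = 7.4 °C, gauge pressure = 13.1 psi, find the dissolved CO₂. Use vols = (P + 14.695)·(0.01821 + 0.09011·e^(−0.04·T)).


vols = (13.1 + 14.695)·(0.01821 + 0.09011·e^(−0.04·7.4))

2.3690 volumes


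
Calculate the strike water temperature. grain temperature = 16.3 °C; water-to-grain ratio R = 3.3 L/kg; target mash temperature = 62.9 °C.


T_strike = (0.41/R)·(T_mash − T_grain) + T_mash
T_strike = (0.41/3.3)·(62.9 − 16.3) + 62.9

68.6897 °C


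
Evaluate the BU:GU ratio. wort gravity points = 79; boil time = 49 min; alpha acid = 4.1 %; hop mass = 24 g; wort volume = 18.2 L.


U = 1.65·0.000125^(GP/1000)·(1−e^(−0.04t))/4.15;  IBU = (α/100)·m·U·1000/V;  BU:GU = IBU/GP
U = 1.65·0.000125^(79/1000)·(1−e^(−0.04·49))/4.15 = 0.1679
IBU = (4.1/100)·24·0.1679·1000/18.2 = 9.0799
BU:GU = 9.0799/79

0.1149


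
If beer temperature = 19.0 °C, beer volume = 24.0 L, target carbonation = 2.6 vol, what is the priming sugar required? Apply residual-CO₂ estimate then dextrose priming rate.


residual = 14.695·(0.01821 + 0.09011·e^(−0.04·T));  sugar = (target − residual)·4.0·V
residual = 14.695·(0.01821 + 0.09011·e^(−0.04·19.0)) = 0.8869
sugar = (2.6 − 0.8869)·4.0·24.0

164.4610 g


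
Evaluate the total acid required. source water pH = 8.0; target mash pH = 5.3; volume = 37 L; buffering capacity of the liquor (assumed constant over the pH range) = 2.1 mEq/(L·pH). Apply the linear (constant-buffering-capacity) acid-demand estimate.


acid = buffering capacity · (pH_source − pH_target) · V
acid = 2.1 · (8.0 − 5.3) · 37

209.7900 mEq


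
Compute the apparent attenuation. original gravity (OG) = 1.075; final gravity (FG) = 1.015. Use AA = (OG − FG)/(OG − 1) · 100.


AA = (1.075 − 1.015)/(1.075 − 1) · 100

80.0000 %


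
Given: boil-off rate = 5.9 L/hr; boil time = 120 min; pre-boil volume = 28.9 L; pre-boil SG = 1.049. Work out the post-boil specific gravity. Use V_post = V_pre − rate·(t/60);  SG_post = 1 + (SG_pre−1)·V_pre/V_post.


V_post = 28.9 − 5.9·(120/60) = 17.1000
SG_post = 1 + (1.049 − 1)·28.9/17.1000

1.0828


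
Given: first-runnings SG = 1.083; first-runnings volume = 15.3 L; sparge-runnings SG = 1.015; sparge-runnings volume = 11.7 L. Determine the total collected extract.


total = Σ (SG_i − 1)·1000·V_i
first = (1.083 − 1)·1000·15.3 = 1269.9000
sparge = (1.015 − 1)·1000·11.7 = 175.5000
total = 1269.9000 + 175.5000

1445.4000 gravity·L


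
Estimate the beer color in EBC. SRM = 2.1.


EBC = SRM · 1.97
EBC = 2.1 · 1.97

4.1370 EBC


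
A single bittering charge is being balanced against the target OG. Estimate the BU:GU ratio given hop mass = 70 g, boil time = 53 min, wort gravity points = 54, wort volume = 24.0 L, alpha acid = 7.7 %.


U = 1.65·0.000125^(GP/1000)·(1−e^(−0.04t))/4.15;  IBU = (α/100)·m·U·1000/V;  BU:GU = IBU/GP
U = 1.65·0.000125^(54/1000)·(1−e^(−0.04·53))/4.15 = 0.2153
IBU = (7.7/100)·70·0.2153·1000/24.0 = 48.3630
BU:GU = 48.3630/54

0.8956


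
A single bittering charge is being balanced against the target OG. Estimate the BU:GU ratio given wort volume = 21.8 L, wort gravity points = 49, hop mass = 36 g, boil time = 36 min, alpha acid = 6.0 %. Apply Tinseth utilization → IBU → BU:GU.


U = 1.65·0.000125^(GP/1000)·(1−e^(−0.04t))/4.15;  IBU = (α/100)·m·U·1000/V;  BU:GU = IBU/GP
U = 1.65·0.000125^(49/1000)·(1−e^(−0.04·36))/4.15 = 0.1953
IBU = (6.0/100)·36·0.1953·1000/21.8 = 19.3530
BU:GU = 19.3530/49

0.3950


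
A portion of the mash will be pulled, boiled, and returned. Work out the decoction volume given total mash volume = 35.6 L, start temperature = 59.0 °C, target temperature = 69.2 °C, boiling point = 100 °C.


V_dec = V_total·(T_target − T_start)/(T_boil − T_start)
V_dec = 35.6·(69.2 − 59.0)/(100 − 59.0)

8.8566 L


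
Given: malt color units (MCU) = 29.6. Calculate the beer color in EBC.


SRM = 1.4922·MCU^0.6859;  EBC = SRM·1.97
SRM = 1.4922·29.6^0.6859 = 15.2400
EBC = 15.2400·1.97

30.0229 EBC


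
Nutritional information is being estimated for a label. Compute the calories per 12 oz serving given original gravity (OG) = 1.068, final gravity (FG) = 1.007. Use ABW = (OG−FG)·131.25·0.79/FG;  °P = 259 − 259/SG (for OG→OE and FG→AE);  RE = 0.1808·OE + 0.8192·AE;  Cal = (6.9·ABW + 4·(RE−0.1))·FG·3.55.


ABW = (1.068 − 1.007)·131.25·0.79/1.007 = 6.2810
OE = 259 − 259/1.068 = 16.4906 °P
AE = 259 − 259/1.007 = 1.8004 °P
RE = 0.1808·16.4906 + 0.8192·1.8004 = 4.4564 °P
Cal = (6.9·6.2810 + 4·(4.4564−0.1))·1.007·3.55

217.2231 kcal


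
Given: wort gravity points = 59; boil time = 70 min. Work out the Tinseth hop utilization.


U = 1.65·0.000125^(GP/1000) · (1 − e^(−0.04·t))/4.15
bigness = 1.65·0.000125^(59/1000) = 0.9710
boil_factor = (1 − e^(−0.04·70))/4.15 = 0.2263
U = 0.9710 · 0.2263

0.2197


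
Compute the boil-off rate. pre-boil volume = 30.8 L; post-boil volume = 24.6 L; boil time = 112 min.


rate = (V_pre − V_post) / (t_min/60)
rate = (30.8 − 24.6) / (112/60)

3.3214 L/hr


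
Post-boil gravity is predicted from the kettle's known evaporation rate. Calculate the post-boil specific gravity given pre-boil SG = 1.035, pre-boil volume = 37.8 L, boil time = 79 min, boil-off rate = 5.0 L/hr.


V_post = V_pre − rate·(t/60);  SG_post = 1 + (SG_pre−1)·V_pre/V_post
V_post = 37.8 − 5.0·(79/60) = 31.2167
SG_post = 1 + (1.035 − 1)·37.8/31.2167

1.0424


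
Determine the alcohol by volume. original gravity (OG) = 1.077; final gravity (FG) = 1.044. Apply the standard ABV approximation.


ABV = (OG − FG) · 131.25
ABV = (1.077 − 1.044) · 131.25

4.3312 % ABV


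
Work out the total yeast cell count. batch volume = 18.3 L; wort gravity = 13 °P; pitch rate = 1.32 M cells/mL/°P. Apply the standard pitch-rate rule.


cells (billions) = rate · V_L · °P
cells = 1.32 · 18.3 · 13

314.0280 billion cells


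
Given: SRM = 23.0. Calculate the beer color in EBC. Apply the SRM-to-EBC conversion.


EBC = SRM · 1.97
EBC = 23.0 · 1.97

45.3100 EBC


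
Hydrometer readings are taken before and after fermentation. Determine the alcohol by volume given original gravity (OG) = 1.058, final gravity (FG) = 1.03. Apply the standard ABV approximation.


ABV = (OG − FG) · 131.25
ABV = (1.058 − 1.03) · 131.25

3.6750 % ABV


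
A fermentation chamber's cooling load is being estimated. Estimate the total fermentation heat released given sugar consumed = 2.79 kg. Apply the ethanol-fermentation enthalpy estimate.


Q = m_sugar · 590 kJ/kg
Q = 2.79 · 590

1646.1000 kJ


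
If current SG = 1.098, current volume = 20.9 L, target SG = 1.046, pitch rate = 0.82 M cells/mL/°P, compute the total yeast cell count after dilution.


V_w = V·((SG_c−1)/(SG_t−1)−1);  °P = 259 − 259/SG_t;  cells = rate·(V+V_w)·°P
V_w = 20.9·((1.098−1)/(1.046−1)−1) = 23.6261
V_final = 20.9 + 23.6261 = 44.5261
°P = 259 − 259/1.046 = 11.3901
cells = 0.82·44.5261·11.3901

415.8668 billion cells


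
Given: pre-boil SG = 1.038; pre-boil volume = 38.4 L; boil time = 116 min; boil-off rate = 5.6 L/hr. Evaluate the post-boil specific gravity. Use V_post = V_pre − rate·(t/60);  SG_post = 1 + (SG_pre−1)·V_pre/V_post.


V_post = 38.4 − 5.6·(116/60) = 27.5733
SG_post = 1 + (1.038 − 1)·38.4/27.5733

1.0529


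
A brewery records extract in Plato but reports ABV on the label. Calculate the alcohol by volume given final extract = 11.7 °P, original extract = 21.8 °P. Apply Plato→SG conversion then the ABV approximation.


SG = 259/(259 − P);  ABV = (OG − FG)·131.25
OG = 259/(259 − 21.8) = 1.0919
FG = 259/(259 − 11.7) = 1.0473
ABV = (1.0919 − 1.0473)·131.25

5.8530 % ABV


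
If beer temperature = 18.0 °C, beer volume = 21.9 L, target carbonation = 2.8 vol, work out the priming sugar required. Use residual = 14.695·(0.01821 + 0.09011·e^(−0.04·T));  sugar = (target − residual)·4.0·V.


residual = 14.695·(0.01821 + 0.09011·e^(−0.04·18.0)) = 0.9121
sugar = (2.8 − 0.9121)·4.0·21.9

165.3768 g


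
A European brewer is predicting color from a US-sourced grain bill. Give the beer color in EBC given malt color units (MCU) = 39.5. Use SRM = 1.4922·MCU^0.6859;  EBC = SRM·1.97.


SRM = 1.4922·39.5^0.6859 = 18.5752
EBC = 18.5752·1.97

36.5931 EBC


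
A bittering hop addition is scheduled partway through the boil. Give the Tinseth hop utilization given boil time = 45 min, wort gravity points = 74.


U = 1.65·0.000125^(GP/1000) · (1 − e^(−0.04·t))/4.15
bigness = 1.65·0.000125^(74/1000) = 0.8485
boil_factor = (1 − e^(−0.04·45))/4.15 = 0.2011
U = 0.8485 · 0.2011

0.1707


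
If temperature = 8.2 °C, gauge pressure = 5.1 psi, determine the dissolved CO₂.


vols = (P + 14.695)·(0.01821 + 0.09011·e^(−0.04·T))
vols = (5.1 + 14.695)·(0.01821 + 0.09011·e^(−0.04·8.2))

1.6454 volumes


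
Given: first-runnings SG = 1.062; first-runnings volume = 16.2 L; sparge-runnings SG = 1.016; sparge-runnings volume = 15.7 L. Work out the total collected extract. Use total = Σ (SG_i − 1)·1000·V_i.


first = (1.062 − 1)·1000·16.2 = 1004.4000
sparge = (1.016 − 1)·1000·15.7 = 251.2000
total = 1004.4000 + 251.2000

1255.6000 gravity·L


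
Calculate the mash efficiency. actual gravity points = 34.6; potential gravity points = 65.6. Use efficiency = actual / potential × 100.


efficiency = 34.6 / 65.6 × 100

52.7439 %


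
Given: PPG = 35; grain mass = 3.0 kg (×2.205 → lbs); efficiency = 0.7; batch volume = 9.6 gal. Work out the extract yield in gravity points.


points = lbs × PPG × eff / vol
lbs = 3.0 × 2.205 = 6.6150
points = 6.6150 × 35 × 0.7 / 9.6

16.8820 points


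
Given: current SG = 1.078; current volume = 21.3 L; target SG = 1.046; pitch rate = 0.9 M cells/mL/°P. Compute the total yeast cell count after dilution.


V_w = V·((SG_c−1)/(SG_t−1)−1);  °P = 259 − 259/SG_t;  cells = rate·(V+V_w)·°P
V_w = 21.3·((1.078−1)/(1.046−1)−1) = 14.8174
V_final = 21.3 + 14.8174 = 36.1174
°P = 259 − 259/1.046 = 11.3901
cells = 0.9·36.1174·11.3901

370.2412 billion cells


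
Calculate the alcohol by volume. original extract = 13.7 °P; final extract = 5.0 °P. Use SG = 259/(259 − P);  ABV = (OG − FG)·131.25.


OG = 259/(259 − 13.7) = 1.0558
FG = 259/(259 − 5.0) = 1.0197
ABV = (1.0558 − 1.0197)·131.25

4.7466 % ABV


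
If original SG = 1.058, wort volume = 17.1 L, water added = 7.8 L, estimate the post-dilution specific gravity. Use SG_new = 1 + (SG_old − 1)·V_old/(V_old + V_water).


pts = (1.058 − 1)·1000·17.1/(17.1 + 7.8) = 39.8313
SG_new = 1 + 39.8313/1000

1.0398


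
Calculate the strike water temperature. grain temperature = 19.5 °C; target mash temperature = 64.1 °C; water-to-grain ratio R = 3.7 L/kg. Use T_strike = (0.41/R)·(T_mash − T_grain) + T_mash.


T_strike = (0.41/3.7)·(64.1 − 19.5) + 64.1

69.0422 °C


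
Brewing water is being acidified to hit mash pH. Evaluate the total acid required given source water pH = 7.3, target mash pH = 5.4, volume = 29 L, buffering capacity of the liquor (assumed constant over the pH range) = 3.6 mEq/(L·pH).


acid = buffering capacity · (pH_source − pH_target) · V
acid = 3.6 · (7.3 − 5.4) · 29

198.3600 mEq


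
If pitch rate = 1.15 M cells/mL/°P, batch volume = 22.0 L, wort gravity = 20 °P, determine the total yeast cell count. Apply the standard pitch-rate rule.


cells (billions) = rate · V_L · °P
cells = 1.15 · 22.0 · 20

506.0000 billion cells


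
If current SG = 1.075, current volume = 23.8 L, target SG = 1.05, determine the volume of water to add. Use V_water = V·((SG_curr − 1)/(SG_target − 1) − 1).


V_water = 23.8·((1.075 − 1)/(1.05 − 1) − 1)

11.9000 L


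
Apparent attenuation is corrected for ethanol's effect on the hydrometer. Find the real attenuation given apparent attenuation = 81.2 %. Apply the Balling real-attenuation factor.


RA = AA · 0.8192
RA = 81.2 · 0.8192

66.5190 %


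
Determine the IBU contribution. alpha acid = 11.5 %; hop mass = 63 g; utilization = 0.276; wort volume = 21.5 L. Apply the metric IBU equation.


IBU = (α/100)·mass·U·1000 / V
IBU = (11.5/100)·63·0.276·1000 / 21.5

93.0056 IBU


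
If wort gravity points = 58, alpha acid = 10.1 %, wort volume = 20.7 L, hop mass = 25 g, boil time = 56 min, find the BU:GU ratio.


U = 1.65·0.000125^(GP/1000)·(1−e^(−0.04t))/4.15;  IBU = (α/100)·m·U·1000/V;  BU:GU = IBU/GP
U = 1.65·0.000125^(58/1000)·(1−e^(−0.04·56))/4.15 = 0.2109
IBU = (10.1/100)·25·0.2109·1000/20.7 = 25.7313
BU:GU = 25.7313/58

0.4436


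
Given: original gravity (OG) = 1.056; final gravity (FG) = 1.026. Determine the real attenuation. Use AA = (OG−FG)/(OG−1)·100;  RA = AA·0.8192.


AA = (1.056 − 1.026)/(1.056 − 1)·100 = 53.5714
RA = 53.5714·0.8192

43.8857 %


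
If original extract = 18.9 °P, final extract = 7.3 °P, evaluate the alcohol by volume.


SG = 259/(259 − P);  ABV = (OG − FG)·131.25
OG = 259/(259 − 18.9) = 1.0787
FG = 259/(259 − 7.3) = 1.0290
ABV = (1.0787 − 1.0290)·131.25

6.5250 % ABV


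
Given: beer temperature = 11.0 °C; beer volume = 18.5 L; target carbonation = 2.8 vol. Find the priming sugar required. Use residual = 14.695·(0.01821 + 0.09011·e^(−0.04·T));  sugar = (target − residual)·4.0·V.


residual = 14.695·(0.01821 + 0.09011·e^(−0.04·11.0)) = 1.1204
sugar = (2.8 − 1.1204)·4.0·18.5

124.2899 g


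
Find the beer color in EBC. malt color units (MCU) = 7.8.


SRM = 1.4922·MCU^0.6859;  EBC = SRM·1.97
SRM = 1.4922·7.8^0.6859 = 6.1054
EBC = 6.1054·1.97

12.0277 EBC


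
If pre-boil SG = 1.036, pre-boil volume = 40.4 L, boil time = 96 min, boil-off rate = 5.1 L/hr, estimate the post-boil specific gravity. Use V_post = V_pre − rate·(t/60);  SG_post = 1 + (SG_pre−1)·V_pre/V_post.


V_post = 40.4 − 5.1·(96/60) = 32.2400
SG_post = 1 + (1.036 − 1)·40.4/32.2400

1.0451


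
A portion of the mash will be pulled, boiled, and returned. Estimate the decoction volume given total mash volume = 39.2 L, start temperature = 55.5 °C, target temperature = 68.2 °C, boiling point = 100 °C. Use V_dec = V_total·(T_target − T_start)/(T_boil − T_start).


V_dec = 39.2·(68.2 − 55.5)/(100 − 55.5)

11.1874 L


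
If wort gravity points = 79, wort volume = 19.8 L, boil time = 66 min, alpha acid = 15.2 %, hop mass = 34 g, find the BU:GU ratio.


U = 1.65·0.000125^(GP/1000)·(1−e^(−0.04t))/4.15;  IBU = (α/100)·m·U·1000/V;  BU:GU = IBU/GP
U = 1.65·0.000125^(79/1000)·(1−e^(−0.04·66))/4.15 = 0.1815
IBU = (15.2/100)·34·0.1815·1000/19.8 = 47.3801
BU:GU = 47.3801/79

0.5997


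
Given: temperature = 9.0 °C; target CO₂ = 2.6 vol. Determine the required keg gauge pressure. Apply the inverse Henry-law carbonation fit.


psi = vols/(0.01821 + 0.09011·e^(−0.04·T)) − 14.695
psi = 2.6/(0.01821 + 0.09011·e^(−0.04·9.0)) − 14.695

17.3730 psi


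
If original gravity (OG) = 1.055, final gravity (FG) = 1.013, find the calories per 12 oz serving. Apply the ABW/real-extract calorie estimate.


ABW = (OG−FG)·131.25·0.79/FG;  °P = 259 − 259/SG (for OG→OE and FG→AE);  RE = 0.1808·OE + 0.8192·AE;  Cal = (6.9·ABW + 4·(RE−0.1))·FG·3.55
ABW = (1.055 − 1.013)·131.25·0.79/1.013 = 4.2990
OE = 259 − 259/1.055 = 13.5024 °P
AE = 259 − 259/1.013 = 3.3238 °P
RE = 0.1808·13.5024 + 0.8192·3.3238 = 5.1641 °P
Cal = (6.9·4.2990 + 4·(5.1641−0.1))·1.013·3.55

179.5174 kcal


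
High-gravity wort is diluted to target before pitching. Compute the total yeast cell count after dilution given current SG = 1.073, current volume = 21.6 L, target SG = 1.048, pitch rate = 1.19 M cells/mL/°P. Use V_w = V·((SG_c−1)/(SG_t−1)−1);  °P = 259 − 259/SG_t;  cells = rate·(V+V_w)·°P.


V_w = 21.6·((1.073−1)/(1.048−1)−1) = 11.2500
V_final = 21.6 + 11.2500 = 32.8500
°P = 259 − 259/1.048 = 11.8626
cells = 1.19·32.8500·11.8626

463.7266 billion cells


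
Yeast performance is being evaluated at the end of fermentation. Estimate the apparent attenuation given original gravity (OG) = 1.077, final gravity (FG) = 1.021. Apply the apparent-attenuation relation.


AA = (OG − FG)/(OG − 1) · 100
AA = (1.077 − 1.021)/(1.077 − 1) · 100

72.7273 %


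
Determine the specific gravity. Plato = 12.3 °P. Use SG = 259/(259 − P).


SG = 259/(259 − 12.3)

1.0499


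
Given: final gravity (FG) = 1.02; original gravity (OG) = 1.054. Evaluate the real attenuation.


AA = (OG−FG)/(OG−1)·100;  RA = AA·0.8192
AA = (1.054 − 1.02)/(1.054 − 1)·100 = 62.9630
RA = 62.9630·0.8192

51.5793 %


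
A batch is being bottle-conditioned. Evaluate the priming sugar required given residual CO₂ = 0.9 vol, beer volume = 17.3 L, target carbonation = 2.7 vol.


sugar = (target − residual)·4.0·V
sugar = (2.7 − 0.9)·4.0·17.3

124.5600 g


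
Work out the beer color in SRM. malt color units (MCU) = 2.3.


SRM = 1.4922 · MCU^0.6859
SRM = 1.4922 · 2.3^0.6859

2.6420 SRM


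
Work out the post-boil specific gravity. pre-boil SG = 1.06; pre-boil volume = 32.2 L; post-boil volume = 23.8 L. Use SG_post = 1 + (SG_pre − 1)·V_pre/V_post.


pts_pre = (1.06 − 1)·1000 = 60.0000
pts_post = 60.0000·32.2/23.8 = 81.1765
SG_post = 1 + 81.1765/1000

1.0812


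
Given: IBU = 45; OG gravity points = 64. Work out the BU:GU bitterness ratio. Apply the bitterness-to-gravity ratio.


BU:GU = IBU / OG_points
BU:GU = 45 / 64

0.7031


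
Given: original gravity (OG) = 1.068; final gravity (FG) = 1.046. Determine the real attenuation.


AA = (OG−FG)/(OG−1)·100;  RA = AA·0.8192
AA = (1.068 − 1.046)/(1.068 − 1)·100 = 32.3529
RA = 32.3529·0.8192

26.5035 %


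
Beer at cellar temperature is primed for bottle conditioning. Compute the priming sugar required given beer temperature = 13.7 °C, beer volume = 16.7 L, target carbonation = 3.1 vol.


residual = 14.695·(0.01821 + 0.09011·e^(−0.04·T));  sugar = (target − residual)·4.0·V
residual = 14.695·(0.01821 + 0.09011·e^(−0.04·13.7)) = 1.0331
sugar = (3.1 − 1.0331)·4.0·16.7

138.0687 g


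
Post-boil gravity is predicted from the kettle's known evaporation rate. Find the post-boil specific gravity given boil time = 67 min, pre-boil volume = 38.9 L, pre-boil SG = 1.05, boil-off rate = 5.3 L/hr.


V_post = V_pre − rate·(t/60);  SG_post = 1 + (SG_pre−1)·V_pre/V_post
V_post = 38.9 − 5.3·(67/60) = 32.9817
SG_post = 1 + (1.05 − 1)·38.9/32.9817

1.0590


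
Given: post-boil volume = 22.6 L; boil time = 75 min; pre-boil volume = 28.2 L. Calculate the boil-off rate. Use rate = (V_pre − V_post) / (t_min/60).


rate = (28.2 − 22.6) / (75/60)

4.4800 L/hr


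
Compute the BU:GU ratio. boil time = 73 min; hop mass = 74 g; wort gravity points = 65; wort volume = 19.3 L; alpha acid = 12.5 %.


U = 1.65·0.000125^(GP/1000)·(1−e^(−0.04t))/4.15;  IBU = (α/100)·m·U·1000/V;  BU:GU = IBU/GP
U = 1.65·0.000125^(65/1000)·(1−e^(−0.04·73))/4.15 = 0.2097
IBU = (12.5/100)·74·0.2097·1000/19.3 = 100.5173
BU:GU = 100.5173/65

1.5464


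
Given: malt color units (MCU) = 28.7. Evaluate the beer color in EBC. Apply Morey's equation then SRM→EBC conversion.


SRM = 1.4922·MCU^0.6859;  EBC = SRM·1.97
SRM = 1.4922·28.7^0.6859 = 14.9207
EBC = 14.9207·1.97

29.3937 EBC


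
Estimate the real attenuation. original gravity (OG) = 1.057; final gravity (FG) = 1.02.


AA = (OG−FG)/(OG−1)·100;  RA = AA·0.8192
AA = (1.057 − 1.02)/(1.057 − 1)·100 = 64.9123
RA = 64.9123·0.8192

53.1761 %


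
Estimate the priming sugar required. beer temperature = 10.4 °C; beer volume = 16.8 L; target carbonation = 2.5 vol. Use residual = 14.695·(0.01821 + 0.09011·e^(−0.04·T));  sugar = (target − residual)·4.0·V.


residual = 14.695·(0.01821 + 0.09011·e^(−0.04·10.4)) = 1.1411
sugar = (2.5 − 1.1411)·4.0·16.8

91.3166 g


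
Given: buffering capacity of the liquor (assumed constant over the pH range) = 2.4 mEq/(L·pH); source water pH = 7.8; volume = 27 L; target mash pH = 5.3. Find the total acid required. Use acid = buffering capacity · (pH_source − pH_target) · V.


acid = 2.4 · (7.8 − 5.3) · 27

162.0000 mEq


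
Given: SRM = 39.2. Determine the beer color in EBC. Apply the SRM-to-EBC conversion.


EBC = SRM · 1.97
EBC = 39.2 · 1.97

77.2240 EBC


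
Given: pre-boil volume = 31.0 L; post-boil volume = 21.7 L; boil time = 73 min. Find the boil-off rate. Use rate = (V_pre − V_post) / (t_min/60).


rate = (31.0 − 21.7) / (73/60)

7.6438 L/hr


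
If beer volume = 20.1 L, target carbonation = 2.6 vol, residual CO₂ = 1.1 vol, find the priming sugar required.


sugar = (target − residual)·4.0·V
sugar = (2.6 − 1.1)·4.0·20.1

120.6000 g


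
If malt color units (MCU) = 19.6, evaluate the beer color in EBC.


SRM = 1.4922·MCU^0.6859;  EBC = SRM·1.97
SRM = 1.4922·19.6^0.6859 = 11.4864
EBC = 11.4864·1.97

22.6283 EBC


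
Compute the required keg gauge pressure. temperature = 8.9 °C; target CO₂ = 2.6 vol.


psi = vols/(0.01821 + 0.09011·e^(−0.04·T)) − 14.695
psi = 2.6/(0.01821 + 0.09011·e^(−0.04·8.9)) − 14.695

17.2737 psi


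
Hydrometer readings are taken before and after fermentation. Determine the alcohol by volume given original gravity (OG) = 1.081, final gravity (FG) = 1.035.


ABV = (OG − FG) · 131.25
ABV = (1.081 − 1.035) · 131.25

6.0375 % ABV


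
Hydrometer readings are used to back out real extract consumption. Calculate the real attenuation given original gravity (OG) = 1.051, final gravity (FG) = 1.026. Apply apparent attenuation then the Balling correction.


AA = (OG−FG)/(OG−1)·100;  RA = AA·0.8192
AA = (1.051 − 1.026)/(1.051 − 1)·100 = 49.0196
RA = 49.0196·0.8192

40.1569 %


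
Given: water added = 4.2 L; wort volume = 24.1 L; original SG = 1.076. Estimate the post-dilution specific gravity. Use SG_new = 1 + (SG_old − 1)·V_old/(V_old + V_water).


pts = (1.076 − 1)·1000·24.1/(24.1 + 4.2) = 64.7208
SG_new = 1 + 64.7208/1000

1.0647


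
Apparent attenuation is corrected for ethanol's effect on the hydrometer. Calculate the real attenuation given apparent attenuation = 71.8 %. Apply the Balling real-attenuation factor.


RA = AA · 0.8192
RA = 71.8 · 0.8192

58.8186 %


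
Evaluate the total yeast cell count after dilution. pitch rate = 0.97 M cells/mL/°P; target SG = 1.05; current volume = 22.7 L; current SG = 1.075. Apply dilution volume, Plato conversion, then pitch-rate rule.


V_w = V·((SG_c−1)/(SG_t−1)−1);  °P = 259 − 259/SG_t;  cells = rate·(V+V_w)·°P
V_w = 22.7·((1.075−1)/(1.05−1)−1) = 11.3500
V_final = 22.7 + 11.3500 = 34.0500
°P = 259 − 259/1.05 = 12.3333
cells = 0.97·34.0500·12.3333

407.3515 billion cells


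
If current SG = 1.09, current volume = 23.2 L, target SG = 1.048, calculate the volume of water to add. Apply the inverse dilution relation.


V_water = V·((SG_curr − 1)/(SG_target − 1) − 1)
V_water = 23.2·((1.09 − 1)/(1.048 − 1) − 1)

20.3000 L


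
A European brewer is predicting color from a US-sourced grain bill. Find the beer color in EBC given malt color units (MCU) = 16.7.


SRM = 1.4922·MCU^0.6859;  EBC = SRM·1.97
SRM = 1.4922·16.7^0.6859 = 10.2917
EBC = 10.2917·1.97

20.2747 EBC


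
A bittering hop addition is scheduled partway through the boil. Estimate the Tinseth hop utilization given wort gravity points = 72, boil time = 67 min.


U = 1.65·0.000125^(GP/1000) · (1 − e^(−0.04·t))/4.15
bigness = 1.65·0.000125^(72/1000) = 0.8639
boil_factor = (1 − e^(−0.04·67))/4.15 = 0.2244
U = 0.8639 · 0.2244

0.1939


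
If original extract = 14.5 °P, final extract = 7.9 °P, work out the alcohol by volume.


SG = 259/(259 − P);  ABV = (OG − FG)·131.25
OG = 259/(259 − 14.5) = 1.0593
FG = 259/(259 − 7.9) = 1.0315
ABV = (1.0593 − 1.0315)·131.25

3.6544 % ABV


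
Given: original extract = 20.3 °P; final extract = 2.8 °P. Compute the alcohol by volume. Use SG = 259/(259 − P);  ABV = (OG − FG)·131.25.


OG = 259/(259 − 20.3) = 1.0850
FG = 259/(259 − 2.8) = 1.0109
ABV = (1.0850 − 1.0109)·131.25

9.7276 % ABV


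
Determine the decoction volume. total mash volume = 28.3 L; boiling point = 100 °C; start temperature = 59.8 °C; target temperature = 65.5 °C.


V_dec = V_total·(T_target − T_start)/(T_boil − T_start)
V_dec = 28.3·(65.5 − 59.8)/(100 − 59.8)

4.0127 L


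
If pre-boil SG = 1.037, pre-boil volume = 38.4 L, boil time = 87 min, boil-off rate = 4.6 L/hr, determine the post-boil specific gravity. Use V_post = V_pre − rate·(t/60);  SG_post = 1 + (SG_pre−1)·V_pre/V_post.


V_post = 38.4 − 4.6·(87/60) = 31.7300
SG_post = 1 + (1.037 − 1)·38.4/31.7300

1.0448
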